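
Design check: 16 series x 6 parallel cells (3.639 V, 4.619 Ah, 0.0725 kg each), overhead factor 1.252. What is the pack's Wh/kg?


Step 1: V_pack = 16 * 3.639 = 58.224 V
Step 2: C_pack = 6 * 4.619 = 27.714 Ah
Step 3: E_pack = V_pack * C_pack = 58.224 * 27.714 = 1613.6 Wh
Step 4: m_pack = 16 * 6 * 0.0725 * 1.252 = 8.7139 kg
Step 5: ED = E_pack / m_pack = 1613.6 / 8.7139 = 185.2 Wh/kg

185.2 Wh/kg


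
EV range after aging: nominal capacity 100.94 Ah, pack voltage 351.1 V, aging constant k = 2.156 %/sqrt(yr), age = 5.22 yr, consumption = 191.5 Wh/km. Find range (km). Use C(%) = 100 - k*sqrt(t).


Step 1: capacity retention = 100 - 2.156 * sqrt(5.22) = 100 - 2.156 * 2.2847 = 95.074%
Step 2: C_now = 100.94 * 95.074/100 = 95.968 Ah
Step 3: E_pack = V * C_now = 351.1 * 95.968 = 33694 Wh
Step 4: range = E_pack / consumption = 33694 / 191.5 = 175.9 km

175.9 km


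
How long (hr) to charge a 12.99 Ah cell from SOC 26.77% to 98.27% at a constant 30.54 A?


Step 1: dSOC = 98.27% - 26.77% = 71.5%
Step 2: delta_Ah = 12.99 * 71.5 / 100 = 9.2879 Ah
Step 3: t = 9.2879 / 30.54 = 0.3041 hr

0.3041 hr


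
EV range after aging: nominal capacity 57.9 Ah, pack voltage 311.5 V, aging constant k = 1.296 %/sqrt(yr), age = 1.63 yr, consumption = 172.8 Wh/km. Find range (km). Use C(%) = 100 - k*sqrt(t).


Step 1: capacity retention = 100 - 1.296 * sqrt(1.63) = 100 - 1.296 * 1.2767 = 98.345%
Step 2: C_now = 57.9 * 98.345/100 = 56.942 Ah
Step 3: E_pack = V * C_now = 311.5 * 56.942 = 17737 Wh
Step 4: range = E_pack / consumption = 17737 / 172.8 = 102.6 km

102.6 km


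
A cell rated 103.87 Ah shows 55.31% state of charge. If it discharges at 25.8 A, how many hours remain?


Step 1: remaining = SOC/100 * C_total = 55.31/100 * 103.87 = 57.45 Ah
Step 2: t = remaining / I = 57.45 / 25.8 = 2.227 hr

2.227 hr


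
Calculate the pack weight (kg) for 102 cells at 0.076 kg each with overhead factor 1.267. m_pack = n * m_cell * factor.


Cell mass sum = 102 * 0.076 = 7.752 kg
With overhead 1.267: m_pack = 7.752 * 1.267 = 9.822 kg

9.822 kg


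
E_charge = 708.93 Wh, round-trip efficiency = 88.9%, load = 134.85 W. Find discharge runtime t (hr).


Step 1: E_discharge = eta/100 * E_charge = 88.9/100 * 708.93 = 630.24 Wh
Step 2: t = E_discharge / P = 630.24 / 134.85 = 4.674 hr

4.674 hr


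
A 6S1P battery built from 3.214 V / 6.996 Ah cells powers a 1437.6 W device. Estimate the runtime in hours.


Step 1: E_pack = Ns * V_cell * Np * C_cell = 6 * 3.214 * 1 * 6.996 = 134.91 Wh
Step 2: t = E_pack / P = 134.91 / 1437.6 = 0.09384 hr

0.09384 hr


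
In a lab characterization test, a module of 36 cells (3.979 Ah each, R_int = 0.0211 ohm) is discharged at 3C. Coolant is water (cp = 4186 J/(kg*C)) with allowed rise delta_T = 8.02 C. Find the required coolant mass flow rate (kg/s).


Step 1: I = 3 * 3.979 = 11.937 A
Step 2: Q_cell = I^2 * R = 11.937^2 * 0.0211 = 3.0066 W
Step 3: Q_total = 36 * 3.0066 = 108.24 W
Step 4: m_dot = Q_total / (cp * dT) = 108.24 / (4186 * 8.02) = 0.003224 kg/s

0.003224 kg/s


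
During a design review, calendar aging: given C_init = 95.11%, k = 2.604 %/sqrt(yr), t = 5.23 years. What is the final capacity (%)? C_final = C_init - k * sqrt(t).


Step 1: sqrt(5.23 yr) = 2.2869
Step 2: drop = 2.604 * 2.2869 = 5.9551
Step 3: C_final = 95.11 - 5.9551 = 89.15%

89.15%


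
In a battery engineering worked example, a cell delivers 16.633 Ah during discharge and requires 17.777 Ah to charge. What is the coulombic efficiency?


eta_c = Q_dis / Q_chg * 100 = 16.633 / 17.777 * 100 = 93.56%

93.56%


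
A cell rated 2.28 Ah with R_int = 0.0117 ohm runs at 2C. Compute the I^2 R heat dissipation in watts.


Step 1: I = C_rate * capacity = 2 * 2.28 = 4.56 A
Step 2: Q = I^2 * R = 4.56^2 * 0.0117 = 20.794 * 0.0117 = 0.2433 W

0.2433 W


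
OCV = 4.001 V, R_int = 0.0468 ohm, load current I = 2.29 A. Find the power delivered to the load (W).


Step 1: V_terminal = OCV - I*R = 4.001 - 2.29 * 0.0468 = 3.8938 V
Step 2: P_out = V_terminal * I = 3.8938 * 2.29 = 8.917 W

8.917 W


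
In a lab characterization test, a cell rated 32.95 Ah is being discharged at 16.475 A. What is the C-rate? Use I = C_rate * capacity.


C_rate = I / capacity = 16.475 / 32.95 = 0.5C

0.5C


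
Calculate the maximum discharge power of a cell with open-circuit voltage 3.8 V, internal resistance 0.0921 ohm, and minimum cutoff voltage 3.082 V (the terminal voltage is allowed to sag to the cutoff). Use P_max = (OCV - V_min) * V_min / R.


dV = OCV - V_min = 0.718 V (so I_max = dV / R)
P_max = dV * V_min / R = 0.718 * 3.082 / 0.0921 = 24.03 W

24.03 W


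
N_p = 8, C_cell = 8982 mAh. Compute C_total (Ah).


Convert: C_cell = 8982 mAh = 8.982 Ah
C_total = 8 * 8.982 = 71.856 Ah

71.856 Ah


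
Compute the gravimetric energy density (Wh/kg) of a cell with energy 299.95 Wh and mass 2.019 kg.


Specific energy = 299.95 Wh / 2.019 kg = 148.6 Wh/kg

148.6 Wh/kg


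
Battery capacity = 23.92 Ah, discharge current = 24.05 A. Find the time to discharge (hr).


t = capacity / current = 23.92 / 24.05 = 0.9946 hr

0.9946 hr


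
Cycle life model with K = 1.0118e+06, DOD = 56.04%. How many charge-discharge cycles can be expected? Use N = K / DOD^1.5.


DOD^1.5 = 419.51
N = K / DOD^1.5 = 1.0118e+06 / 419.51 = 2412

2412 cycles


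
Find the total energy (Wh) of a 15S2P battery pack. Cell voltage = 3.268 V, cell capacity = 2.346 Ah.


E = Ns * Vcell * Np * Ccell = 15 * 3.268 * 2 * 2.346 = 230.0 Wh

230.0 Wh


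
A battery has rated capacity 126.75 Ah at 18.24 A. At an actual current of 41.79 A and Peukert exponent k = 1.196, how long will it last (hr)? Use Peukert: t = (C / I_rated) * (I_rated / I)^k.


t_rated = C / I_rated = 126.75 / 18.24 = 6.949 hr
(I_rated/I)^k = (0.43647)^1.196 = 0.37101
t = t_rated * (I_rated/I)^k = 6.949 * 0.37101 = 2.578 hr

2.578 hr


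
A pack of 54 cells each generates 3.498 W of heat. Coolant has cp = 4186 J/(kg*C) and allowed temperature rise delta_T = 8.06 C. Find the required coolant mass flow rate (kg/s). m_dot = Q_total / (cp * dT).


Step 1: Total heat Q = 54 * 3.498 W = 188.89 W
Step 2: denom = cp * dT = 4186 * 8.06 = 33739
Step 3: m_dot = 188.89 / 33739 = 0.005599 kg/s

0.005599 kg/s


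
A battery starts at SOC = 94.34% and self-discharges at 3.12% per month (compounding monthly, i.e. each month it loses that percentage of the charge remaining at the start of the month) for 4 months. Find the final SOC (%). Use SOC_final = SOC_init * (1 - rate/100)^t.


Monthly retention factor = 1 - 3.12/100 = 0.9688
Over 4 months: factor^4 = 0.88092
SOC_final = 94.34 * 0.88092 = 83.11%

83.11%


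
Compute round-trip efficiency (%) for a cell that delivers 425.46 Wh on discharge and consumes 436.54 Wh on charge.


eta_e = E_dis / E_chg * 100 = 425.46 / 436.54 * 100 = 97.46%

97.46%


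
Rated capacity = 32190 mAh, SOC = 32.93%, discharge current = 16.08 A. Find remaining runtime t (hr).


Convert: C_total = 32190 mAh = 32.19 Ah
Step 1: remaining = SOC/100 * C_total = 32.93/100 * 32.19 = 10.6 Ah
Step 2: t = remaining / I = 10.6 / 16.08 = 0.6592 hr

0.6592 hr


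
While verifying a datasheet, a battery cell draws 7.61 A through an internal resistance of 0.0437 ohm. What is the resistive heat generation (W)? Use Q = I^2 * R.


I^2 = 57.912
Q = 57.912 * 0.0437 = 2.531 W

2.531 W


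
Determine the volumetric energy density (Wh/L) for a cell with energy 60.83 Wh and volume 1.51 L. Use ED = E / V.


Volumetric ED = 60.83 Wh / 1.51 L = 40.28 Wh/L

40.28 Wh/L


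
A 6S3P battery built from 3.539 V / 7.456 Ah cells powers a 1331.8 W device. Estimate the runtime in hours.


Step 1: E_pack = Ns * V_cell * Np * C_cell = 6 * 3.539 * 3 * 7.456 = 474.96 Wh
Step 2: t = E_pack / P = 474.96 / 1331.8 = 0.3566 hr

0.3566 hr


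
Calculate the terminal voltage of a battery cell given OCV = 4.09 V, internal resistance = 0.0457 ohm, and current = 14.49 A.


V = OCV - I*R = 4.09 - 14.49 * 0.0457 = 3.428 V

3.428 V


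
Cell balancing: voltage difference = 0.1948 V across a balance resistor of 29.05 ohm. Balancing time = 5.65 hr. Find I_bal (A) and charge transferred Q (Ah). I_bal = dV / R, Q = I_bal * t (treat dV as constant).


I_bal = dV / R = 0.1948 / 29.05 = 0.0067057 A
Q = I_bal * t = 0.0067057 * 5.65 = 0.03789 Ah

I=0.0067057 A, Q=0.03789 Ah


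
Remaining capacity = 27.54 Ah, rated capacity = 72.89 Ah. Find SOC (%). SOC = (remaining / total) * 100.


SOC% = 27.54 / 72.89 * 100 = 37.78%

37.78%


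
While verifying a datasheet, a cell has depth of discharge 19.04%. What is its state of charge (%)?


SOC = 100 - DOD = 100 - 19.04 = 80.96%

80.96%


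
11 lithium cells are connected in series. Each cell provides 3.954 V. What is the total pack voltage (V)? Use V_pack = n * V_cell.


V_pack = n * V_cell = 11 * 3.954 = 43.494 V

43.494 V


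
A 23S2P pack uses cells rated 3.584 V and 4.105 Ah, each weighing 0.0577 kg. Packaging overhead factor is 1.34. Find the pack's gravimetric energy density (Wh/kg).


Step 1: V_pack = 23 * 3.584 = 82.432 V
Step 2: C_pack = 2 * 4.105 = 8.21 Ah
Step 3: E_pack = V_pack * C_pack = 82.432 * 8.21 = 676.77 Wh
Step 4: m_pack = 23 * 2 * 0.0577 * 1.34 = 3.5566 kg
Step 5: ED = E_pack / m_pack = 676.77 / 3.5566 = 190.3 Wh/kg

190.3 Wh/kg


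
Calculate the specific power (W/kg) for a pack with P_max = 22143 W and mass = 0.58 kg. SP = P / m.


Specific power = 22143 W / 0.58 kg = 38180 W/kg

38180 W/kg


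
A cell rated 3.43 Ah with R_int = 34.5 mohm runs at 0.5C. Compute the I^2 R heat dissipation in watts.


Convert: R = 34.5 mohm = 0.0345 ohm
Step 1: I = C_rate * capacity = 0.5 * 3.43 = 1.715 A
Step 2: Q = I^2 * R = 1.715^2 * 0.0345 = 2.9412 * 0.0345 = 0.1015 W

0.1015 W


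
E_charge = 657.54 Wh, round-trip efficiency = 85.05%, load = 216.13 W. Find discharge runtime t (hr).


Step 1: E_discharge = eta/100 * E_charge = 85.05/100 * 657.54 = 559.24 Wh
Step 2: t = E_discharge / P = 559.24 / 216.13 = 2.588 hr

2.588 hr


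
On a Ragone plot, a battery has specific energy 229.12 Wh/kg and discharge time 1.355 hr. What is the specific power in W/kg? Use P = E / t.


Specific power = 229.12 Wh/kg / 1.355 hr = 169.1 W/kg

169.1 W/kg


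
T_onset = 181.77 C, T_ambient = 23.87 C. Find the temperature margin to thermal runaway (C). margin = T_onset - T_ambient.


margin = T_onset - T_ambient = 181.77 - 23.87 = 157.9 C

157.9 C


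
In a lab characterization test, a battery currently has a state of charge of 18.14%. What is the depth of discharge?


DOD = 100 - SOC = 100 - 18.14 = 81.86%

81.86%


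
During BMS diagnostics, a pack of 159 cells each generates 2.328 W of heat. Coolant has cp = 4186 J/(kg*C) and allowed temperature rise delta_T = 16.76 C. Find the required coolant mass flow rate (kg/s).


Q_total = 159 * 2.328 = 370.15 W
m_dot = Q_total / (cp * dT) = 370.15 / (4186 * 16.76) = 0.005276 kg/s

0.005276 kg/s


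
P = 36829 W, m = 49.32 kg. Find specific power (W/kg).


Specific power = 36829 W / 49.32 kg = 746.7 W/kg

746.7 W/kg


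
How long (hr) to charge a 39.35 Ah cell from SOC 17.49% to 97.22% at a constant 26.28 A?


Step 1: dSOC = 97.22% - 17.49% = 79.73%
Step 2: delta_Ah = 39.35 * 79.73 / 100 = 31.374 Ah
Step 3: t = 31.374 / 26.28 = 1.194 hr

1.194 hr


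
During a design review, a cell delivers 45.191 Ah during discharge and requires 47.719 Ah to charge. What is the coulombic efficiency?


Coulombic efficiency = 45.191/47.719 * 100% = 94.70%

94.70%


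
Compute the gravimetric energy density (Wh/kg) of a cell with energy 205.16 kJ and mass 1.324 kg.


Convert: E = 205.16 kJ = 56.989 Wh
ED = E / m = 56.989 / 1.324 = 43.04 Wh/kg

43.04 Wh/kg


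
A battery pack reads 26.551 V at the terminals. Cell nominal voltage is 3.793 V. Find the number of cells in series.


n = V_pack / V_cell = 26.551 / 3.793 = 7

7


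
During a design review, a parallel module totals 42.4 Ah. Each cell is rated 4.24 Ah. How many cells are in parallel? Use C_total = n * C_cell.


n = C_total / C_cell = 42.4 / 4.24 = 10

10


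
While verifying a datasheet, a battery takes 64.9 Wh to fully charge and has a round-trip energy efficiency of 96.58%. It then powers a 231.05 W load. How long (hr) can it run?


Step 1: E_discharge = eta/100 * E_charge = 96.58/100 * 64.9 = 62.68 Wh
Step 2: t = E_discharge / P = 62.68 / 231.05 = 0.2713 hr

0.2713 hr


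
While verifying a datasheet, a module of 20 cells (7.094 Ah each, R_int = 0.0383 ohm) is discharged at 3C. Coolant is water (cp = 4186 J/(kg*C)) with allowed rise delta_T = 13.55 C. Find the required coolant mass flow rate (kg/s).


Step 1: I = 3 * 7.094 = 21.282 A
Step 2: Q_cell = I^2 * R = 21.282^2 * 0.0383 = 17.347 W
Step 3: Q_total = 20 * 17.347 = 346.94 W
Step 4: m_dot = Q_total / (cp * dT) = 346.94 / (4186 * 13.55) = 0.006117 kg/s

0.006117 kg/s


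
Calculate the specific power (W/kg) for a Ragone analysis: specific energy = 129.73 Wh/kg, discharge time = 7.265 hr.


P_specific = E / t = 129.73 / 7.265 = 17.86 W/kg

17.86 W/kg


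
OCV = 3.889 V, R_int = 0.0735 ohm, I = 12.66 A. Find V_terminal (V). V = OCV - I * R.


IR drop = 12.66 * 0.0735 = 0.93051 V
V = 3.889 - 0.93051 = 2.958 V

2.958 V


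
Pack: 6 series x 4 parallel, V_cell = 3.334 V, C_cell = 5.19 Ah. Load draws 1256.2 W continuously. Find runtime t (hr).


Step 1: E_pack = Ns * V_cell * Np * C_cell = 6 * 3.334 * 4 * 5.19 = 415.28 Wh
Step 2: t = E_pack / P = 415.28 / 1256.2 = 0.3306 hr

0.3306 hr


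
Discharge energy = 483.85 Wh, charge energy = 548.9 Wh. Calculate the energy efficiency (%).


eta_e = E_dis / E_chg * 100 = 483.85 / 548.9 * 100 = 88.15%

88.15%


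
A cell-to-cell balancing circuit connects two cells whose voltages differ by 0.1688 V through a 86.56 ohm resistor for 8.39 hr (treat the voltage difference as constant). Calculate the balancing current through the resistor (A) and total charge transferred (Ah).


First, Ohm's law: I_bal = 0.1688 V / 86.56 ohm = 0.0019501 A
Then Q = I * t = 0.0019501 A * 8.39 hr = 0.01636 Ah

I=0.0019501 A, Q=0.01636 Ah


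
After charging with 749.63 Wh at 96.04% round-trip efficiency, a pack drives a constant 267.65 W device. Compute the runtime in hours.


Step 1: E_discharge = eta/100 * E_charge = 96.04/100 * 749.63 = 719.94 Wh
Step 2: t = E_discharge / P = 719.94 / 267.65 = 2.690 hr

2.690 hr


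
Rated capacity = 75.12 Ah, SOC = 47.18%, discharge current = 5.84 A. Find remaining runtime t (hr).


Step 1: remaining = SOC/100 * C_total = 47.18/100 * 75.12 = 35.442 Ah
Step 2: t = remaining / I = 35.442 / 5.84 = 6.069 hr

6.069 hr


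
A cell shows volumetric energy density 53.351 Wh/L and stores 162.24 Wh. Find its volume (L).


V = E / ED = 162.24 / 53.351 = 3.041 L

3.041 L


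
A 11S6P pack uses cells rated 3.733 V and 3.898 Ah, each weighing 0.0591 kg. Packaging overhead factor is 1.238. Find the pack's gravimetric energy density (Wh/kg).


Step 1: V_pack = 11 * 3.733 = 41.063 V
Step 2: C_pack = 6 * 3.898 = 23.388 Ah
Step 3: E_pack = V_pack * C_pack = 41.063 * 23.388 = 960.38 Wh
Step 4: m_pack = 11 * 6 * 0.0591 * 1.238 = 4.8289 kg
Step 5: ED = E_pack / m_pack = 960.38 / 4.8289 = 198.9 Wh/kg

198.9 Wh/kg


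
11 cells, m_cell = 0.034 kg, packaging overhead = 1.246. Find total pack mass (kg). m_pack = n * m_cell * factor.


m_pack = n * m_cell * overhead = 11 * 0.034 * 1.246 = 0.4660 kg

0.4660 kg


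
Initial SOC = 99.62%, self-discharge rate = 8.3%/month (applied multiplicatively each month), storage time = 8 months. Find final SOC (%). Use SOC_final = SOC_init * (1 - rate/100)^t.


decay = (1 - 8.3/100)^8 = 0.49998
SOC_final = 99.62 * 0.49998 = 49.81%

49.81%


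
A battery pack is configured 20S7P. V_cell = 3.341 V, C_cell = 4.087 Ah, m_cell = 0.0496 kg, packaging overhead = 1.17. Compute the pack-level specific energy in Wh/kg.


Step 1: V_pack = 20 * 3.341 = 66.82 V
Step 2: C_pack = 7 * 4.087 = 28.609 Ah
Step 3: E_pack = V_pack * C_pack = 66.82 * 28.609 = 1911.7 Wh
Step 4: m_pack = 20 * 7 * 0.0496 * 1.17 = 8.1245 kg
Step 5: ED = E_pack / m_pack = 1911.7 / 8.1245 = 235.3 Wh/kg

235.3 Wh/kg


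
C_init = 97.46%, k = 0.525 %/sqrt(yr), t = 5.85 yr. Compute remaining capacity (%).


sqrt(t) = sqrt(5.85) = 2.4187
C_final = 97.46 - 0.525 * 2.4187 = 96.19%

96.19%


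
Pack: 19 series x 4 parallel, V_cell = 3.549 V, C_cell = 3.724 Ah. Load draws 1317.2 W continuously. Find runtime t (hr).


Step 1: E_pack = Ns * V_cell * Np * C_cell = 19 * 3.549 * 4 * 3.724 = 1004.5 Wh
Step 2: t = E_pack / P = 1004.5 / 1317.2 = 0.7626 hr

0.7626 hr


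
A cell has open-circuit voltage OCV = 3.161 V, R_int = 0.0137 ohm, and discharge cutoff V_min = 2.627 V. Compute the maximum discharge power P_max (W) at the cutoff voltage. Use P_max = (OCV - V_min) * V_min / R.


P_max = (OCV - V_min) * V_min / R = (3.161 - 2.627) * 2.627 / 0.0137 = 0.534 * 2.627 / 0.0137 = 102.4 W

102.4 W


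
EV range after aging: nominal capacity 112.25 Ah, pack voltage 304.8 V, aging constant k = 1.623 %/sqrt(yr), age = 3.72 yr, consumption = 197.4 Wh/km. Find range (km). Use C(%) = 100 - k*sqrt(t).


Step 1: capacity retention = 100 - 1.623 * sqrt(3.72) = 100 - 1.623 * 1.9287 = 96.87%
Step 2: C_now = 112.25 * 96.87/100 = 108.74 Ah
Step 3: E_pack = V * C_now = 304.8 * 108.74 = 33144 Wh
Step 4: range = E_pack / consumption = 33144 / 197.4 = 167.9 km

167.9 km


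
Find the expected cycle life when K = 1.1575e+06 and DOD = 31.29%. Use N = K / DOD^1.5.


DOD^1.5 = 175.03
N = K / DOD^1.5 = 1.1575e+06 / 175.03 = 6613

6613 cycles


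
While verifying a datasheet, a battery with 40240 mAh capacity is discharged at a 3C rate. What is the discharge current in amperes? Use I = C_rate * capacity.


Convert: capacity = 40240 mAh = 40.24 Ah
At 3C: I = 3 * 40.24 Ah = 120.72 A

120.72 A


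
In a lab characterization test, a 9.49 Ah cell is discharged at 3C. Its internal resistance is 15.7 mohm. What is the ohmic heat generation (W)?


Convert: R = 15.7 mohm = 0.0157 ohm
Step 1: I = C_rate * capacity = 3 * 9.49 = 28.47 A
Step 2: Q = I^2 * R = 28.47^2 * 0.0157 = 810.54 * 0.0157 = 12.73 W

12.73 W


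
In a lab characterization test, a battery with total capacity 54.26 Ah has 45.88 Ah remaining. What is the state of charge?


SOC = (remaining / total) * 100 = (45.88 / 54.26) * 100 = 84.56%

84.56%


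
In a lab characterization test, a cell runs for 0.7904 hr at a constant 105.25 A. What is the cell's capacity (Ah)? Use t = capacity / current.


C = I * t = 105.25 * 0.7904 = 83.19 Ah

83.19 Ah


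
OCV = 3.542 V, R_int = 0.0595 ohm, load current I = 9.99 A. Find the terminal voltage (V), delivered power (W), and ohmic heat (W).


Step 1: V_terminal = OCV - I*R = 3.542 - 9.99 * 0.0595 = 2.9476 V
Step 2: P_out = V_terminal * I = 2.9476 * 9.99 = 29.45 W
Step 3: Q = I^2 * R = 9.99^2 * 0.0595 = 5.938 W

V=2.9476 V, P=29.45 W, Q=5.938 W


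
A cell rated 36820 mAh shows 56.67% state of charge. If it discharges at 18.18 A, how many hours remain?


Convert: C_total = 36820 mAh = 36.82 Ah
Step 1: remaining = SOC/100 * C_total = 56.67/100 * 36.82 = 20.866 Ah
Step 2: t = remaining / I = 20.866 / 18.18 = 1.148 hr

1.148 hr


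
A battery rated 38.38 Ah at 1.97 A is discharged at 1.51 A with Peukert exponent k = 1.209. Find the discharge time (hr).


t_rated = C / I_rated = 38.38 / 1.97 = 19.482 hr
(I_rated/I)^k = (1.3046)^1.209 = 1.3792
t = t_rated * (I_rated/I)^k = 19.482 * 1.3792 = 26.87 hr

26.87 hr


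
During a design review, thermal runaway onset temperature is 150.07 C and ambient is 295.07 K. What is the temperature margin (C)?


Convert: T_ambient = 295.07 K = 21.92 C
margin = 150.07 - 21.92 = 128.15 C

128.15 C


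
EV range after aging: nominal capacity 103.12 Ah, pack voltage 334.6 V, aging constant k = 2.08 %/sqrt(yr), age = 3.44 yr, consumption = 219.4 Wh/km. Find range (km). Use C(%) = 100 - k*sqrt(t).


Step 1: capacity retention = 100 - 2.08 * sqrt(3.44) = 100 - 2.08 * 1.8547 = 96.142%
Step 2: C_now = 103.12 * 96.142/100 = 99.142 Ah
Step 3: E_pack = V * C_now = 334.6 * 99.142 = 33173 Wh
Step 4: range = E_pack / consumption = 33173 / 219.4 = 151.2 km

151.2 km


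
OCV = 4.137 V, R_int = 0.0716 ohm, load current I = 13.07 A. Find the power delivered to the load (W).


Step 1: V_terminal = OCV - I*R = 4.137 - 13.07 * 0.0716 = 3.2012 V
Step 2: P_out = V_terminal * I = 3.2012 * 13.07 = 41.84 W

41.84 W


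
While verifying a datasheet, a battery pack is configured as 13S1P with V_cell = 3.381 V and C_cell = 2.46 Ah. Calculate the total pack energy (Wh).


E = Ns * Vcell * Np * Ccell = 13 * 3.381 * 1 * 2.46 = 108.1 Wh

108.1 Wh


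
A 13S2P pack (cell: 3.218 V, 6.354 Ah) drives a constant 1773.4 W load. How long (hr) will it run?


Step 1: E_pack = Ns * V_cell * Np * C_cell = 13 * 3.218 * 2 * 6.354 = 531.63 Wh
Step 2: t = E_pack / P = 531.63 / 1773.4 = 0.2998 hr

0.2998 hr


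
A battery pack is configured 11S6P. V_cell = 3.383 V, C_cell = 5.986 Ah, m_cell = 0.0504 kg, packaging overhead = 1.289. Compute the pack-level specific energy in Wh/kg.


Step 1: V_pack = 11 * 3.383 = 37.213 V
Step 2: C_pack = 6 * 5.986 = 35.916 Ah
Step 3: E_pack = V_pack * C_pack = 37.213 * 35.916 = 1336.5 Wh
Step 4: m_pack = 11 * 6 * 0.0504 * 1.289 = 4.2877 kg
Step 5: ED = E_pack / m_pack = 1336.5 / 4.2877 = 311.7 Wh/kg

311.7 Wh/kg


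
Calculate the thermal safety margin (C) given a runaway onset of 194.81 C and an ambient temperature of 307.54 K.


Convert: T_ambient = 307.54 K = 34.39 C
margin = 194.81 - 34.39 = 160.42 C

160.42 C


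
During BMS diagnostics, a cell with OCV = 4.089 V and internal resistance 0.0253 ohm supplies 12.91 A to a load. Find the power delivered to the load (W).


Step 1: V_terminal = OCV - I*R = 4.089 - 12.91 * 0.0253 = 3.7624 V
Step 2: P_out = V_terminal * I = 3.7624 * 12.91 = 48.57 W

48.57 W


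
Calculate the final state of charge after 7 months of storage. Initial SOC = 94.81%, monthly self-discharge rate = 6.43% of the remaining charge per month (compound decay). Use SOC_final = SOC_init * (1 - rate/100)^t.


Monthly retention factor = 1 - 6.43/100 = 0.9357
Over 7 months: factor^7 = 0.628
SOC_final = 94.81 * 0.628 = 59.54%

59.54%


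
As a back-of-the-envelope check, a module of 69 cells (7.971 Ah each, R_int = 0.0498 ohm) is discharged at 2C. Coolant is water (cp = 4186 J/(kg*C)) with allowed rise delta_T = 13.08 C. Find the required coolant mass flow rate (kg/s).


Step 1: I = 2 * 7.971 = 15.942 A
Step 2: Q_cell = I^2 * R = 15.942^2 * 0.0498 = 12.657 W
Step 3: Q_total = 69 * 12.657 = 873.33 W
Step 4: m_dot = Q_total / (cp * dT) = 873.33 / (4186 * 13.08) = 0.01595 kg/s

0.01595 kg/s


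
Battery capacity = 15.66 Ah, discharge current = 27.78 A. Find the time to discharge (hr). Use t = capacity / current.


Runtime = 15.66 Ah / 27.78 A = 0.5637 hr

0.5637 hr


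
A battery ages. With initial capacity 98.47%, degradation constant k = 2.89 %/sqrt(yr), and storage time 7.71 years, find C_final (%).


sqrt(t) = sqrt(7.71) = 2.7767
C_final = 98.47 - 2.89 * 2.7767 = 90.45%

90.45%


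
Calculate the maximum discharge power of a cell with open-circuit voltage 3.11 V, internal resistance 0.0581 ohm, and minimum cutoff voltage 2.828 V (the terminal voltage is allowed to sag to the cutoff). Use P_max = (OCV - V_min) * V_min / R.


dV = OCV - V_min = 0.282 V (so I_max = dV / R)
P_max = dV * V_min / R = 0.282 * 2.828 / 0.0581 = 13.73 W

13.73 W


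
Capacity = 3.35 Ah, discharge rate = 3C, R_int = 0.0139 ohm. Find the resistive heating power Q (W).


Step 1: I = C_rate * capacity = 3 * 3.35 = 10.05 A
Step 2: Q = I^2 * R = 10.05^2 * 0.0139 = 101 * 0.0139 = 1.404 W

1.404 W


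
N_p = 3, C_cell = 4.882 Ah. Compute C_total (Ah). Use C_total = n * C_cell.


C_total = 3 * 4.882 = 14.646 Ah

14.646 Ah


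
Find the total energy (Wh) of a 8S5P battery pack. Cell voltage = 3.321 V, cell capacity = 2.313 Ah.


E = Ns * Vcell * Np * Ccell = 8 * 3.321 * 5 * 2.313 = 307.3 Wh

307.3 Wh


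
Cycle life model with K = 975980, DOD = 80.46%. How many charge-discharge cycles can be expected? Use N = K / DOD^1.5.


Step 1: DOD^1.5 = 80.46^1.5 = 721.72
Step 2: N = 975980 / 721.72 = 1352 cycles

1352 cycles


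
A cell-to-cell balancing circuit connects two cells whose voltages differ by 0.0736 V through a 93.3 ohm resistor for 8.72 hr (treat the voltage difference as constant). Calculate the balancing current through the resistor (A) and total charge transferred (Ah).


First, Ohm's law: I_bal = 0.0736 V / 93.3 ohm = 7.8885e-04 A
Then Q = I * t = 7.8885e-04 A * 8.72 hr = 0.006879 Ah

I=7.8885e-04 A, Q=0.006879 Ah


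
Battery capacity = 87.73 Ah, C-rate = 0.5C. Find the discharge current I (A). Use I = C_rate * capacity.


At 0.5C: I = 0.5 * 87.73 Ah = 43.865 A

43.865 A


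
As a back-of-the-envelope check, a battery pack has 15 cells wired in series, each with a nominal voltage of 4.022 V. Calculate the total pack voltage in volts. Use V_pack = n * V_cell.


V_pack = n * V_cell = 15 * 4.022 = 60.33 V

60.33 V


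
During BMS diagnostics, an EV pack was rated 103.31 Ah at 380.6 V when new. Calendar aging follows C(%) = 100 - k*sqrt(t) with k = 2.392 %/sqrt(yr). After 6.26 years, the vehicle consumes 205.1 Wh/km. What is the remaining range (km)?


Step 1: capacity retention = 100 - 2.392 * sqrt(6.26) = 100 - 2.392 * 2.502 = 94.015%
Step 2: C_now = 103.31 * 94.015/100 = 97.127 Ah
Step 3: E_pack = V * C_now = 380.6 * 97.127 = 36967 Wh
Step 4: range = E_pack / consumption = 36967 / 205.1 = 180.2 km

180.2 km


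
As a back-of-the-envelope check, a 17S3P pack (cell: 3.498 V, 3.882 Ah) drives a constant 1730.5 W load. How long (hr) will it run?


Step 1: E_pack = Ns * V_cell * Np * C_cell = 17 * 3.498 * 3 * 3.882 = 692.54 Wh
Step 2: t = E_pack / P = 692.54 / 1730.5 = 0.4002 hr

0.4002 hr


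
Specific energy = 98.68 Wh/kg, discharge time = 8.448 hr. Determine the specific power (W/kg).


P_specific = E / t = 98.68 / 8.448 = 11.68 W/kg

11.68 W/kg


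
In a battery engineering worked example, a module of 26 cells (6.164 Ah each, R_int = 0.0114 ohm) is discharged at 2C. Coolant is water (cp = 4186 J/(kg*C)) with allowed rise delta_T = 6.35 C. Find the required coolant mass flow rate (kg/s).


Step 1: I = 2 * 6.164 = 12.328 A
Step 2: Q_cell = I^2 * R = 12.328^2 * 0.0114 = 1.7326 W
Step 3: Q_total = 26 * 1.7326 = 45.048 W
Step 4: m_dot = Q_total / (cp * dT) = 45.048 / (4186 * 6.35) = 0.001695 kg/s

0.001695 kg/s


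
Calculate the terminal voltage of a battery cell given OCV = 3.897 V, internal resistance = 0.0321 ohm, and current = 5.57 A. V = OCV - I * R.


IR drop = 5.57 * 0.0321 = 0.1788 V
V = 3.897 - 0.1788 = 3.718 V

3.718 V


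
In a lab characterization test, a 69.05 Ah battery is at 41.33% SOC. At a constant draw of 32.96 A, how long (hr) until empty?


Step 1: remaining = SOC/100 * C_total = 41.33/100 * 69.05 = 28.538 Ah
Step 2: t = remaining / I = 28.538 / 32.96 = 0.8658 hr

0.8658 hr


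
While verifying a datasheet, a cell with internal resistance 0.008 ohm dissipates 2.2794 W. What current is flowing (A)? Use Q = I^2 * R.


I = sqrt(Q / R) = sqrt(2.2794 / 0.008) = sqrt(284.93) = 16.88 A

16.88 A


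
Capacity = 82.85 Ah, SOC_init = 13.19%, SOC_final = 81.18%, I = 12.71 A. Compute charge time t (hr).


delta_Ah = 82.85 * (81.18 - 13.19) / 100 = 56.33 Ah
t = delta_Ah / I = 56.33 / 12.71 = 4.432 hr

4.432 hr


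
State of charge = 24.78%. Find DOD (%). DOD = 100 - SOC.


Complement of SOC: DOD = 100% - 24.78% = 75.22%

75.22%


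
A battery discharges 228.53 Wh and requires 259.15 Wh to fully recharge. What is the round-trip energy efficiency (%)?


Round-trip efficiency = 228.53/259.15 * 100% = 88.18%

88.18%


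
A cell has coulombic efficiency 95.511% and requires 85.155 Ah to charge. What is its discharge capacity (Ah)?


Q_dis = eta/100 * Q_chg = 95.511/100 * 85.155 = 81.33 Ah

81.33 Ah


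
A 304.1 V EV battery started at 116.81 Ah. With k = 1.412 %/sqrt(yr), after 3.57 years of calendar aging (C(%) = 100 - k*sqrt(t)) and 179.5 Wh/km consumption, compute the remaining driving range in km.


Step 1: capacity retention = 100 - 1.412 * sqrt(3.57) = 100 - 1.412 * 1.8894 = 97.332%
Step 2: C_now = 116.81 * 97.332/100 = 113.69 Ah
Step 3: E_pack = V * C_now = 304.1 * 113.69 = 34573 Wh
Step 4: range = E_pack / consumption = 34573 / 179.5 = 192.6 km

192.6 km


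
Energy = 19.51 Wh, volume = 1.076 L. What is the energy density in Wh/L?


ED = E / V = 19.51 / 1.076 = 18.13 Wh/L

18.13 Wh/L


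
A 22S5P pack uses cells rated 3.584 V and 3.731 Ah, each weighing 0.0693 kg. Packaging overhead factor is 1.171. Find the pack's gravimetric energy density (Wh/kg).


Step 1: V_pack = 22 * 3.584 = 78.848 V
Step 2: C_pack = 5 * 3.731 = 18.655 Ah
Step 3: E_pack = V_pack * C_pack = 78.848 * 18.655 = 1470.9 Wh
Step 4: m_pack = 22 * 5 * 0.0693 * 1.171 = 8.9265 kg
Step 5: ED = E_pack / m_pack = 1470.9 / 8.9265 = 164.8 Wh/kg

164.8 Wh/kg


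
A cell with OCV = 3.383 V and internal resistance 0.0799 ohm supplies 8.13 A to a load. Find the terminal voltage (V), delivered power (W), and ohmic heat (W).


Step 1: V_terminal = OCV - I*R = 3.383 - 8.13 * 0.0799 = 2.7334 V
Step 2: P_out = V_terminal * I = 2.7334 * 8.13 = 22.22 W
Step 3: Q = I^2 * R = 8.13^2 * 0.0799 = 5.281 W

V=2.7334 V, P=22.22 W, Q=5.281 W


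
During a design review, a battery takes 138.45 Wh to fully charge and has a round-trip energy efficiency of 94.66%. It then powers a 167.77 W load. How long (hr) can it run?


Step 1: E_discharge = eta/100 * E_charge = 94.66/100 * 138.45 = 131.06 Wh
Step 2: t = E_discharge / P = 131.06 / 167.77 = 0.7812 hr

0.7812 hr


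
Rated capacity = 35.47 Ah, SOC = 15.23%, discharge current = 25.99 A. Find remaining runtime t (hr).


Step 1: remaining = SOC/100 * C_total = 15.23/100 * 35.47 = 5.4021 Ah
Step 2: t = remaining / I = 5.4021 / 25.99 = 0.2079 hr

0.2079 hr


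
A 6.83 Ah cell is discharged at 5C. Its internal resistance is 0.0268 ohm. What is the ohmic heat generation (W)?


Step 1: I = C_rate * capacity = 5 * 6.83 = 34.15 A
Step 2: Q = I^2 * R = 34.15^2 * 0.0268 = 1166.2 * 0.0268 = 31.25 W

31.25 W


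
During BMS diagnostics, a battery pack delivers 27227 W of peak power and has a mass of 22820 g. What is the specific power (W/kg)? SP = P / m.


Convert: m = 22820 g = 22.82 kg
SP = P / m = 27227 / 22.82 = 1193 W/kg

1193 W/kg


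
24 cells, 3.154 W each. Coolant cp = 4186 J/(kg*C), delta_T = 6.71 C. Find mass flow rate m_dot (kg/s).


Q_total = 24 * 3.154 = 75.696 W
m_dot = Q_total / (cp * dT) = 75.696 / (4186 * 6.71) = 0.002695 kg/s

0.002695 kg/s


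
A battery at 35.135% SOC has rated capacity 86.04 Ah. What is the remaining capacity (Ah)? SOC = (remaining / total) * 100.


remaining = SOC / 100 * total = 35.135 / 100 * 86.04 = 30.23 Ah

30.23 Ah


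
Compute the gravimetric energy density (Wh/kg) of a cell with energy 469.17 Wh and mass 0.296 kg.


ED = E / m = 469.17 / 0.296 = 1585 Wh/kg

1585 Wh/kg


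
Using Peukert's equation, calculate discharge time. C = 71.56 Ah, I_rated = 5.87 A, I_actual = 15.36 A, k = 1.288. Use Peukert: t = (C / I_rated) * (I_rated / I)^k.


Step 1: t_rated = C / I_rated = 71.56 / 5.87 = 12.191 hr
Step 2: ratio = 5.87 / 15.36 = 0.38216
Step 3: ratio^k = 0.38216^1.288 = 0.28969
Step 4: t = t_rated * ratio^k = 12.191 * 0.28969 = 3.532 hr

3.532 hr


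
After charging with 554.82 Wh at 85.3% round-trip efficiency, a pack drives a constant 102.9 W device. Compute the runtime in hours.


Step 1: E_discharge = eta/100 * E_charge = 85.3/100 * 554.82 = 473.26 Wh
Step 2: t = E_discharge / P = 473.26 / 102.9 = 4.599 hr

4.599 hr


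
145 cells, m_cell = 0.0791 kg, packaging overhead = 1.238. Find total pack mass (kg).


m_pack = n * m_cell * overhead = 145 * 0.0791 * 1.238 = 14.20 kg

14.20 kg


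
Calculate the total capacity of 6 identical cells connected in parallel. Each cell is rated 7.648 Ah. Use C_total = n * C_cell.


Parallel capacities add: 6 * 7.648 Ah = 45.888 Ah

45.888 Ah


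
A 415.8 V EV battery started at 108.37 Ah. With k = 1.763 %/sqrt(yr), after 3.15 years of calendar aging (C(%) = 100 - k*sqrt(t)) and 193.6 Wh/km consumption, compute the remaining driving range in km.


Step 1: capacity retention = 100 - 1.763 * sqrt(3.15) = 100 - 1.763 * 1.7748 = 96.871%
Step 2: C_now = 108.37 * 96.871/100 = 104.98 Ah
Step 3: E_pack = V * C_now = 415.8 * 104.98 = 43651 Wh
Step 4: range = E_pack / consumption = 43651 / 193.6 = 225.5 km

225.5 km


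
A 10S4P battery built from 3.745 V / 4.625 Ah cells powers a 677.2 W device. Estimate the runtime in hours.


Step 1: E_pack = Ns * V_cell * Np * C_cell = 10 * 3.745 * 4 * 4.625 = 692.83 Wh
Step 2: t = E_pack / P = 692.83 / 677.2 = 1.023 hr

1.023 hr


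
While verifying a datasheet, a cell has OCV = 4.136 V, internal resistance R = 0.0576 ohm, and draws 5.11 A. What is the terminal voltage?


IR drop = 5.11 * 0.0576 = 0.29434 V
V = 4.136 - 0.29434 = 3.842 V

3.842 V


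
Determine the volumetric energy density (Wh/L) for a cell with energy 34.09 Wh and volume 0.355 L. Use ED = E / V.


ED = E / V = 34.09 / 0.355 = 96.03 Wh/L

96.03 Wh/L


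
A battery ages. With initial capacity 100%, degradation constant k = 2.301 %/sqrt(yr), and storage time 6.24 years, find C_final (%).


Step 1: sqrt(6.24 yr) = 2.498
Step 2: drop = 2.301 * 2.498 = 5.7479
Step 3: C_final = 100 - 5.7479 = 94.25%

94.25%


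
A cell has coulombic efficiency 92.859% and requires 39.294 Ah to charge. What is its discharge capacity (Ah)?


Q_dis = eta/100 * Q_chg = 92.859/100 * 39.294 = 36.49 Ah

36.49 Ah


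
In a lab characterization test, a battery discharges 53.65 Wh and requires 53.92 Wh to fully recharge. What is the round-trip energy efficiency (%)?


Round-trip efficiency = 53.65/53.92 * 100% = 99.50%

99.50%


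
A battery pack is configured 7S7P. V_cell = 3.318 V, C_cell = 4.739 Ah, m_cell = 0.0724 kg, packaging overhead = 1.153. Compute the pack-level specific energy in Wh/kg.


Step 1: V_pack = 7 * 3.318 = 23.226 V
Step 2: C_pack = 7 * 4.739 = 33.173 Ah
Step 3: E_pack = V_pack * C_pack = 23.226 * 33.173 = 770.48 Wh
Step 4: m_pack = 7 * 7 * 0.0724 * 1.153 = 4.0904 kg
Step 5: ED = E_pack / m_pack = 770.48 / 4.0904 = 188.4 Wh/kg

188.4 Wh/kg


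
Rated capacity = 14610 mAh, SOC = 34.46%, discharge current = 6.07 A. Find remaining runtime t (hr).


Convert: C_total = 14610 mAh = 14.61 Ah
Step 1: remaining = SOC/100 * C_total = 34.46/100 * 14.61 = 5.0346 Ah
Step 2: t = remaining / I = 5.0346 / 6.07 = 0.8294 hr

0.8294 hr


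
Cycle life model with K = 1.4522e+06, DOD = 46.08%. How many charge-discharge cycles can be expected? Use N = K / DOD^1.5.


Step 1: DOD^1.5 = 46.08^1.5 = 312.8
Step 2: N = 1.4522e+06 / 312.8 = 4643 cycles

4643 cycles


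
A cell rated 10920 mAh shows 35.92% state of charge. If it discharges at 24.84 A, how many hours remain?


Convert: C_total = 10920 mAh = 10.92 Ah
Step 1: remaining = SOC/100 * C_total = 35.92/100 * 10.92 = 3.9225 Ah
Step 2: t = remaining / I = 3.9225 / 24.84 = 0.1579 hr

0.1579 hr


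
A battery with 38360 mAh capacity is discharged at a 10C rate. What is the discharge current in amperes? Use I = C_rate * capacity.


Convert: capacity = 38360 mAh = 38.36 Ah
I = C_rate * capacity = 10 * 38.36 = 383.6 A

383.6 A


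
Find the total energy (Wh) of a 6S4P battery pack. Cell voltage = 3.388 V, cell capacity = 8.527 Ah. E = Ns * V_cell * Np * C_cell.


V_pack = 6 * 3.388 = 20.328 V
C_pack = 4 * 8.527 = 34.108 Ah
E = V_pack * C_pack = 20.328 * 34.108 = 693.3 Wh

693.3 Wh


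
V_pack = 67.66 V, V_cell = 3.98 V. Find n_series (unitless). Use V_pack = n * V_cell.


n = V_pack / V_cell = 67.66 / 3.98 = 17

17


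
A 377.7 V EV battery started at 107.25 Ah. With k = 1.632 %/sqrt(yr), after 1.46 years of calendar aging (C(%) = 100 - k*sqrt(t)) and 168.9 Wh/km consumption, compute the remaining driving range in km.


Step 1: capacity retention = 100 - 1.632 * sqrt(1.46) = 100 - 1.632 * 1.2083 = 98.028%
Step 2: C_now = 107.25 * 98.028/100 = 105.14 Ah
Step 3: E_pack = V * C_now = 377.7 * 105.14 = 39711 Wh
Step 4: range = E_pack / consumption = 39711 / 168.9 = 235.1 km

235.1 km


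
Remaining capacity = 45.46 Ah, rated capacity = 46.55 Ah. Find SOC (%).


SOC = (remaining / total) * 100 = (45.46 / 46.55) * 100 = 97.66%

97.66%


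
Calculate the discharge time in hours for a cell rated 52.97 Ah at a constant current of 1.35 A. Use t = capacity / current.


Runtime = 52.97 Ah / 1.35 A = 39.24 hr

39.24 hr


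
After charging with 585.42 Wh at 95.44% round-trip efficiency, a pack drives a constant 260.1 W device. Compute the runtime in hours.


Step 1: E_discharge = eta/100 * E_charge = 95.44/100 * 585.42 = 558.72 Wh
Step 2: t = E_discharge / P = 558.72 / 260.1 = 2.148 hr

2.148 hr


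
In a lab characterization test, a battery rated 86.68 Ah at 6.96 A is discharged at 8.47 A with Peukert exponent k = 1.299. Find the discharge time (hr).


Step 1: t_rated = C / I_rated = 86.68 / 6.96 = 12.454 hr
Step 2: ratio = 6.96 / 8.47 = 0.82172
Step 3: ratio^k = 0.82172^1.299 = 0.77487
Step 4: t = t_rated * ratio^k = 12.454 * 0.77487 = 9.650 hr

9.650 hr


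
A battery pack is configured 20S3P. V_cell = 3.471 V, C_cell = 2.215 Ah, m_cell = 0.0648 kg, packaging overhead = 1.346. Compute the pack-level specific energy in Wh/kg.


Step 1: V_pack = 20 * 3.471 = 69.42 V
Step 2: C_pack = 3 * 2.215 = 6.645 Ah
Step 3: E_pack = V_pack * C_pack = 69.42 * 6.645 = 461.3 Wh
Step 4: m_pack = 20 * 3 * 0.0648 * 1.346 = 5.2332 kg
Step 5: ED = E_pack / m_pack = 461.3 / 5.2332 = 88.15 Wh/kg

88.15 Wh/kg


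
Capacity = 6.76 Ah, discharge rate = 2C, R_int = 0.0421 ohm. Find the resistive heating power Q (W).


Step 1: I = C_rate * capacity = 2 * 6.76 = 13.52 A
Step 2: Q = I^2 * R = 13.52^2 * 0.0421 = 182.79 * 0.0421 = 7.695 W

7.695 W


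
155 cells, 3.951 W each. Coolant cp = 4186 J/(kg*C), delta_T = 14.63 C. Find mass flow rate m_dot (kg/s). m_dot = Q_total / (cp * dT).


Q_total = 155 * 3.951 = 612.41 W
m_dot = Q_total / (cp * dT) = 612.41 / (4186 * 14.63) = 0.01000 kg/s

0.01000 kg/s


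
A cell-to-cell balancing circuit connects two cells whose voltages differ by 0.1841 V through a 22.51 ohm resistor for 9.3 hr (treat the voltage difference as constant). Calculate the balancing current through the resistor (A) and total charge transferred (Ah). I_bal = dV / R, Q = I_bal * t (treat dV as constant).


First, Ohm's law: I_bal = 0.1841 V / 22.51 ohm = 0.0081786 A
Then Q = I * t = 0.0081786 A * 9.3 hr = 0.07606 Ah

I=0.0081786 A, Q=0.07606 Ah


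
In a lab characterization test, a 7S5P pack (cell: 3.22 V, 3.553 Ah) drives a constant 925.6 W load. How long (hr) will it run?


Step 1: E_pack = Ns * V_cell * Np * C_cell = 7 * 3.22 * 5 * 3.553 = 400.42 Wh
Step 2: t = E_pack / P = 400.42 / 925.6 = 0.4326 hr

0.4326 hr


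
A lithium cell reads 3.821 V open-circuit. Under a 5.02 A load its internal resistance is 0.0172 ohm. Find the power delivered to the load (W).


Step 1: V_terminal = OCV - I*R = 3.821 - 5.02 * 0.0172 = 3.7347 V
Step 2: P_out = V_terminal * I = 3.7347 * 5.02 = 18.75 W

18.75 W


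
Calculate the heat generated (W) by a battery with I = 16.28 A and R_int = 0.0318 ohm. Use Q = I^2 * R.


I^2 = 265.04
Q = 265.04 * 0.0318 = 8.428 W

8.428 W


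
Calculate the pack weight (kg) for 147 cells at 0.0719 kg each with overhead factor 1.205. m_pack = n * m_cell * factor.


m_pack = n * m_cell * overhead = 147 * 0.0719 * 1.205 = 12.74 kg

12.74 kg


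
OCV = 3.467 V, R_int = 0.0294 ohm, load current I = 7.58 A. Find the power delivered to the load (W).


Step 1: V_terminal = OCV - I*R = 3.467 - 7.58 * 0.0294 = 3.2441 V
Step 2: P_out = V_terminal * I = 3.2441 * 7.58 = 24.59 W

24.59 W
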